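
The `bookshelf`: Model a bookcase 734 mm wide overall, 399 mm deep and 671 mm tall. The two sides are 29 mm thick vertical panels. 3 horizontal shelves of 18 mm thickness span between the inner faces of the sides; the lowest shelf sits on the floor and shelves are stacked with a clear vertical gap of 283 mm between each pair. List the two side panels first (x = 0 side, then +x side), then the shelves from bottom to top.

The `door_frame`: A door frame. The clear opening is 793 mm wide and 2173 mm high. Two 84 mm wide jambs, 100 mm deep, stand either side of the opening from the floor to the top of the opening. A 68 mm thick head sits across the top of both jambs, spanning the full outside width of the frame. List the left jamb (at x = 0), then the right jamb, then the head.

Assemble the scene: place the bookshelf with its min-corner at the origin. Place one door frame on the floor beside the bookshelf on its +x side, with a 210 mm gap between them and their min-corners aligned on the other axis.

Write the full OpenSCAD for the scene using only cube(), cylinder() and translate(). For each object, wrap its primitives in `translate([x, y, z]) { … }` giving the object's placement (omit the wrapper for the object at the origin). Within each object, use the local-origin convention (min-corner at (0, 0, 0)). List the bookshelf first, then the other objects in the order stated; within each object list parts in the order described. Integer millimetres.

cube([29, 399, 671]);
translate([705, 0, 0]) cube([29, 399, 671]);
translate([29, 0, 0]) cube([676, 399, 18]);
translate([29, 0, 301]) cube([676, 399, 18]);
translate([29, 0, 602]) cube([676, 399, 18]);
translate([944, 0, 0]) {
  cube([84, 100, 2173]);
  translate([877, 0, 0]) cube([84, 100, 2173]);
  translate([0, 0, 2173]) cube([961, 100, 68]);
}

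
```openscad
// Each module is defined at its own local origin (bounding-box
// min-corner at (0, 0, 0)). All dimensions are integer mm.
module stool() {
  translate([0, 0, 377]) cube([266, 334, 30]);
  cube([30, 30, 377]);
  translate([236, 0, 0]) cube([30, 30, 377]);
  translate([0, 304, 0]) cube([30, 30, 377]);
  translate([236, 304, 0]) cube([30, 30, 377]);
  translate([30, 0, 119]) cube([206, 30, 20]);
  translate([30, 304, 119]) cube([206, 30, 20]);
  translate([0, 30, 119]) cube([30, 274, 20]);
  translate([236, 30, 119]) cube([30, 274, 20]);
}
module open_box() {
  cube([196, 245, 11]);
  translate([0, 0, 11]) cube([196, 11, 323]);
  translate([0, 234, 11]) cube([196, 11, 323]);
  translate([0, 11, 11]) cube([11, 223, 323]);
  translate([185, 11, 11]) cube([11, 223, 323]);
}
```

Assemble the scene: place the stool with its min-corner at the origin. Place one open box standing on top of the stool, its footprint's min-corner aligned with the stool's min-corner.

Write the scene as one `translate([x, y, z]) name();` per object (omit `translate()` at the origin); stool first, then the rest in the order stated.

stool();
translate([0, 0, 407]) open_box();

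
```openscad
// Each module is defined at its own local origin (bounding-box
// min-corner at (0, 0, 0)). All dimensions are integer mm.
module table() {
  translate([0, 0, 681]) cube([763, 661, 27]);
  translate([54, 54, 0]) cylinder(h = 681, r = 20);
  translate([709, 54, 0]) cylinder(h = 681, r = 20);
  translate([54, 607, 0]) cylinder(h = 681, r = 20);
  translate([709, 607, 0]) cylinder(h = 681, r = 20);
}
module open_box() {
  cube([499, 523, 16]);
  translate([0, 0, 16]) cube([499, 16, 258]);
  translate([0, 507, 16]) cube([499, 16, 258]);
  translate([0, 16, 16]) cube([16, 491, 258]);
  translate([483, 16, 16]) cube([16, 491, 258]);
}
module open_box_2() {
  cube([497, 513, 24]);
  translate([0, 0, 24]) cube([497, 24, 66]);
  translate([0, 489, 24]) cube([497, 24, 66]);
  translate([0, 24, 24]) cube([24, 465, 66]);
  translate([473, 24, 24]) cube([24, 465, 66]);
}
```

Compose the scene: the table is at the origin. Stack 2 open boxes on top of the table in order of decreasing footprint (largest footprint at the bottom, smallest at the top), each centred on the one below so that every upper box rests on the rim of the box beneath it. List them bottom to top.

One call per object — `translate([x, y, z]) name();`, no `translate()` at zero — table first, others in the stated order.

table();
translate([132, 69, 708]) open_box();
translate([133, 74, 982]) open_box_2();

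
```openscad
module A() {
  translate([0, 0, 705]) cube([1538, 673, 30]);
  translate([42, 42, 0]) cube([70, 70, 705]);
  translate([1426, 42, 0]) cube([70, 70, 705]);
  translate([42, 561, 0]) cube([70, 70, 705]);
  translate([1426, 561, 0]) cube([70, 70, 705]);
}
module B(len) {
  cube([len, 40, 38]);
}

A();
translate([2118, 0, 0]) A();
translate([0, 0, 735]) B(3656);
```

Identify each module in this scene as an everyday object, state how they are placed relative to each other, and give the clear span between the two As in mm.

A is a table. B is a beam. A beam spans the tops of two tables. The clear span between the two tables is 580 mm.

Second table starts at x = 2118; first ends at x = 1538; clear span = 2118 − 1538 = 580 mm.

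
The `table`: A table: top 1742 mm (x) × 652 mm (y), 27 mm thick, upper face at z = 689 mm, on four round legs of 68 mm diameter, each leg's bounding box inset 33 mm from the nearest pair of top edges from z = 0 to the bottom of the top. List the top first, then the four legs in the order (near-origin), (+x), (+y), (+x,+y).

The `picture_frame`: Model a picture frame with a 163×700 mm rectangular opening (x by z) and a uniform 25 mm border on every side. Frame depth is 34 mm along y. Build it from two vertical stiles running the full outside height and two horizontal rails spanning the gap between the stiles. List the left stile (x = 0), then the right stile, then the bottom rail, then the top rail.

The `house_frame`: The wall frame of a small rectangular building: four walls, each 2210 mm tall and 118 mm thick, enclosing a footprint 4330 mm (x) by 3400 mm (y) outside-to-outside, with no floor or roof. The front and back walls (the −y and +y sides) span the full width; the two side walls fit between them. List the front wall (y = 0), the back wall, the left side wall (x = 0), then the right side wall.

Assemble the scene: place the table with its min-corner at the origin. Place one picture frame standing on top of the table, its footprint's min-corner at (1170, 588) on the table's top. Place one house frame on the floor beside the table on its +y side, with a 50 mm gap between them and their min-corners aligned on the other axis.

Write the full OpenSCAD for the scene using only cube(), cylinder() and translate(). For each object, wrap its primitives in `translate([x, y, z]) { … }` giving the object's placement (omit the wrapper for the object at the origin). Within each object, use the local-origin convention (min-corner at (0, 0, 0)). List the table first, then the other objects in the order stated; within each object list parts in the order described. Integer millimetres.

translate([0, 0, 662]) cube([1742, 652, 27]);
translate([67, 67, 0]) cylinder(h = 662, r = 34);
translate([1675, 67, 0]) cylinder(h = 662, r = 34);
translate([67, 585, 0]) cylinder(h = 662, r = 34);
translate([1675, 585, 0]) cylinder(h = 662, r = 34);
translate([1170, 588, 689]) {
  cube([25, 34, 750]);
  translate([188, 0, 0]) cube([25, 34, 750]);
  translate([25, 0, 0]) cube([163, 34, 25]);
  translate([25, 0, 725]) cube([163, 34, 25]);
}
translate([0, 702, 0]) {
  cube([4330, 118, 2210]);
  translate([0, 3282, 0]) cube([4330, 118, 2210]);
  translate([0, 118, 0]) cube([118, 3164, 2210]);
  translate([4212, 118, 0]) cube([118, 3164, 2210]);
}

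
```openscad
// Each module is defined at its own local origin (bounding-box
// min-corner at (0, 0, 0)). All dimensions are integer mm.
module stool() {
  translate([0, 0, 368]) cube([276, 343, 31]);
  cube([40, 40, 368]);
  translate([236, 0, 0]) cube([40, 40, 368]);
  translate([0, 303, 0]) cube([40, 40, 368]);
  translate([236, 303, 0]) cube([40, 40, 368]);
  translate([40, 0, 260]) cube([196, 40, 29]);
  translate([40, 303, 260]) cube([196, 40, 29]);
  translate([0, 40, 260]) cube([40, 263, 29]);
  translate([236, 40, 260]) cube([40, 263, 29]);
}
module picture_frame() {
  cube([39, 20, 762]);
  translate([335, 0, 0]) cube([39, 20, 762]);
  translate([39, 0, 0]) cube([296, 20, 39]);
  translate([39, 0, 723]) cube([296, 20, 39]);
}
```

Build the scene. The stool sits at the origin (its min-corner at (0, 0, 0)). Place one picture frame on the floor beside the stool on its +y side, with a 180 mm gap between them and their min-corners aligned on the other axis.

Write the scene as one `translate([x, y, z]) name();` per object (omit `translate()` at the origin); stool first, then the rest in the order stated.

stool();
translate([0, 523, 0]) picture_frame();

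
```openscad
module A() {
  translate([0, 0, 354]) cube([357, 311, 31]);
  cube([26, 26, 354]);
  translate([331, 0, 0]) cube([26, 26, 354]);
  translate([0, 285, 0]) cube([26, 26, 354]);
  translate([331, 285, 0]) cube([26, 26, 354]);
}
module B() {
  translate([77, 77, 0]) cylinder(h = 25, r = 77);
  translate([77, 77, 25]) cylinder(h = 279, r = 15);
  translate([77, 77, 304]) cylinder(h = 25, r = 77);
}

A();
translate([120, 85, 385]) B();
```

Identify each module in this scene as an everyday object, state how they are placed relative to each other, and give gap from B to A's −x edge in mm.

The spool's min-x is at 120; the stool's min-x is 0; gap = 120 mm.

A is a stool. B is a spool. The spool is on top of the stool. The gap from the spool to the stool's −x edge is 120 mm.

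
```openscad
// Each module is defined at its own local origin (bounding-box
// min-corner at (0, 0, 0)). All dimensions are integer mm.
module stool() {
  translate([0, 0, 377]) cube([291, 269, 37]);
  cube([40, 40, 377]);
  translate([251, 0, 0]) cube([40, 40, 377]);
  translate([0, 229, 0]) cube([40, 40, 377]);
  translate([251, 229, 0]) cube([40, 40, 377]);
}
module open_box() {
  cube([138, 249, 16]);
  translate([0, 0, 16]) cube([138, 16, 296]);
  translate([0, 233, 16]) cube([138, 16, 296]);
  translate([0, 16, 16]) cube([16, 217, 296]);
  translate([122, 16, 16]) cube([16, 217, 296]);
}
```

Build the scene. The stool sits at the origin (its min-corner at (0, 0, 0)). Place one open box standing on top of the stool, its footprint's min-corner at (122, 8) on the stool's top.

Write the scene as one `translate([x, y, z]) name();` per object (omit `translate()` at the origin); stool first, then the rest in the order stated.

stool();
translate([122, 8, 414]) open_box();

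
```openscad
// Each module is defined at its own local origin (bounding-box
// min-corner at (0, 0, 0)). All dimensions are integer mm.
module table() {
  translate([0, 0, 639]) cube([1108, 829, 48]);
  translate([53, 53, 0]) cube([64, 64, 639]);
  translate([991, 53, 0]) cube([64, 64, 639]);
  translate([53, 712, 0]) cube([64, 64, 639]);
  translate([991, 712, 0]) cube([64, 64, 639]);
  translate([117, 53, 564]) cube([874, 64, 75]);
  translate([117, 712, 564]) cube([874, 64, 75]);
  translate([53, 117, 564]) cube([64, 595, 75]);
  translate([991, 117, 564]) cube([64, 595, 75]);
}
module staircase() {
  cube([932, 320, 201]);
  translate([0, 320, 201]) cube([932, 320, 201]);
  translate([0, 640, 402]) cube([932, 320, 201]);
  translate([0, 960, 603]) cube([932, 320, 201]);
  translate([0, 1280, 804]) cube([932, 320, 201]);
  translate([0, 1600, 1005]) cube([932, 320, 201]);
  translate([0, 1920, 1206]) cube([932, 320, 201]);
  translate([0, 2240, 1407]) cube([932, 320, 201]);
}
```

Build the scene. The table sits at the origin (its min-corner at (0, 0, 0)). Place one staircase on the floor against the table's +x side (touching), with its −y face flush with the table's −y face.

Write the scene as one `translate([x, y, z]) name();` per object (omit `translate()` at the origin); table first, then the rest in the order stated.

table();
translate([1108, 0, 0]) staircase();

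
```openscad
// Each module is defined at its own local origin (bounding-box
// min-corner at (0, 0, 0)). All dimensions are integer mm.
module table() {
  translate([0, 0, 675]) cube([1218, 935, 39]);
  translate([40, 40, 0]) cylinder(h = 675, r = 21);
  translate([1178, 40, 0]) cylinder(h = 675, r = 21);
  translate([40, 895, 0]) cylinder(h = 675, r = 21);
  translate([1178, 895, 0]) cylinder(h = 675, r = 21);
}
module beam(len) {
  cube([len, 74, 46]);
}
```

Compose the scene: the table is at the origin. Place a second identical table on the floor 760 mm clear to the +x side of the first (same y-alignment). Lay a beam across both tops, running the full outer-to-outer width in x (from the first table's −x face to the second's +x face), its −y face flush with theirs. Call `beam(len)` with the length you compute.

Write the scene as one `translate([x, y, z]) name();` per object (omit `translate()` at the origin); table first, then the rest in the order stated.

table();
translate([1978, 0, 0]) table();
translate([0, 0, 714]) beam(3196);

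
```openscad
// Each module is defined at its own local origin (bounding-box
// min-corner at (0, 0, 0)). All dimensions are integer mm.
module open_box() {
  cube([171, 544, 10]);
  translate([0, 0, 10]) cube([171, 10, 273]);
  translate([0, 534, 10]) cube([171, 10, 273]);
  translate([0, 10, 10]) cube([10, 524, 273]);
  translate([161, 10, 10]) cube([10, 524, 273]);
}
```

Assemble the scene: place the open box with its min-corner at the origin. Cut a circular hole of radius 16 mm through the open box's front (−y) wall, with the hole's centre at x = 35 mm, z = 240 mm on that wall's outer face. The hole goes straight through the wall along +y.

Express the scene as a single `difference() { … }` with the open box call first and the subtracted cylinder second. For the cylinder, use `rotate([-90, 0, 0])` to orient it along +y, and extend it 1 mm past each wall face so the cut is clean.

difference() {
  open_box();
  translate([35, -1, 240]) rotate([-90, 0, 0]) cylinder(h = 12, r = 16);
}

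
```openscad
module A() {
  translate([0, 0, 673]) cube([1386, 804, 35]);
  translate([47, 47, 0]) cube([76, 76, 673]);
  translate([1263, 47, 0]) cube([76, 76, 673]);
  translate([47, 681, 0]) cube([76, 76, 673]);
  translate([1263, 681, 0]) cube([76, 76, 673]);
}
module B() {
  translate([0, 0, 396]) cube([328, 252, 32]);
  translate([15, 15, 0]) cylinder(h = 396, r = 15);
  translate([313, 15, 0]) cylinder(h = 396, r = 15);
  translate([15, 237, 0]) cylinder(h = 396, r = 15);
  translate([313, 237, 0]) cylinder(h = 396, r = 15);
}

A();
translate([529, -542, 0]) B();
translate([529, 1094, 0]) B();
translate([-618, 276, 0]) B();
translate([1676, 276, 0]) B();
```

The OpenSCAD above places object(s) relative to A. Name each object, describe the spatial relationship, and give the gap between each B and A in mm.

Each stool's nearest face is 290 mm from the table's bounding box.

A is a table. B is a stool. Four stools sit around the table at the −y, +y, −x, +x sides. The gap between each stool and the table is 290 mm.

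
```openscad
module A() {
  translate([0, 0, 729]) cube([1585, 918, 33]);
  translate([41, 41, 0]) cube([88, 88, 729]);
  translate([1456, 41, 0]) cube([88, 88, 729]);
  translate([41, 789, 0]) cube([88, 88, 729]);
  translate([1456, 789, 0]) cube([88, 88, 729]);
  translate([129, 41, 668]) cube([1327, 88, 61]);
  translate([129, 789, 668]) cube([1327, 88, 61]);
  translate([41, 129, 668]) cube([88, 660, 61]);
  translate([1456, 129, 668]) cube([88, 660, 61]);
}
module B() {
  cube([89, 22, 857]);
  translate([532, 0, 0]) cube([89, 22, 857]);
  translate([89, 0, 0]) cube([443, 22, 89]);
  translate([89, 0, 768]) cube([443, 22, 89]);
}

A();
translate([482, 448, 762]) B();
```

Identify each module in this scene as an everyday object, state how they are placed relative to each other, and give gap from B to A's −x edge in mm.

The picture frame's min-x is at 482; the table's min-x is 0; gap = 482 mm.

A is a table. B is a picture frame. The picture frame is on top of the table, centred. The gap from the picture frame to the table's −x edge is 482 mm.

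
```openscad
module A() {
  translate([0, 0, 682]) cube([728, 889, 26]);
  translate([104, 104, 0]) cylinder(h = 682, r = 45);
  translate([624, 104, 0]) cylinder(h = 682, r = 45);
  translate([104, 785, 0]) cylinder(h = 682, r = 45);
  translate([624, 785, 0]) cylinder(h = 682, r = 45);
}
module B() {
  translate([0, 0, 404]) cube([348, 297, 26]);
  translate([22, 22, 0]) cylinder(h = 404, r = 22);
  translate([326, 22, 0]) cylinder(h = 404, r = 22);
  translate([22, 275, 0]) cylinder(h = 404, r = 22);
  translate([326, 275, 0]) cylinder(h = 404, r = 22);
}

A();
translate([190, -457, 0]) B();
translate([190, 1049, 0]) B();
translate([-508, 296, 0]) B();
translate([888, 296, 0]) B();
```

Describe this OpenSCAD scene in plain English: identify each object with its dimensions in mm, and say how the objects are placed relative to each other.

A is a rectangular dining table. The top is 728×889×26 mm with its upper surface at z = 708 mm. It stands on four round legs of 90 mm diameter, each leg's bounding box inset 59 mm from the nearest pair of top edges, running from the floor to the underside of the top.

B is a simple wooden stool: a rectangular seat 348 mm (x) by 297 mm (y), 26 mm thick, top face at z = 430 mm, on four round legs, each 44 mm in diameter. The legs rest on z = 0, each leg's axis is inset half a diameter from the nearest pair of seat edges (so the leg's bounding box is flush with the corner).

Four stools sit around the table at the −y, +y, −x, +x sides.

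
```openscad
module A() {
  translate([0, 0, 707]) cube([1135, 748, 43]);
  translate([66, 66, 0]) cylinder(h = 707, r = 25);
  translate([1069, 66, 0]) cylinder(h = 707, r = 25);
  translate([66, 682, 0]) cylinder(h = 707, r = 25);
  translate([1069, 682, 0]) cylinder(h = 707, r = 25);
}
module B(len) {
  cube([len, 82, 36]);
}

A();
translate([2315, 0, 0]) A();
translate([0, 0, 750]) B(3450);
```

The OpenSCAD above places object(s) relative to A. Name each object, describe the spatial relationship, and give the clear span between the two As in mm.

Second table starts at x = 2315; first ends at x = 1135; clear span = 2315 − 1135 = 1180 mm.

A is a table. B is a beam. A beam spans the tops of two tables. The clear span between the two tables is 1180 mm.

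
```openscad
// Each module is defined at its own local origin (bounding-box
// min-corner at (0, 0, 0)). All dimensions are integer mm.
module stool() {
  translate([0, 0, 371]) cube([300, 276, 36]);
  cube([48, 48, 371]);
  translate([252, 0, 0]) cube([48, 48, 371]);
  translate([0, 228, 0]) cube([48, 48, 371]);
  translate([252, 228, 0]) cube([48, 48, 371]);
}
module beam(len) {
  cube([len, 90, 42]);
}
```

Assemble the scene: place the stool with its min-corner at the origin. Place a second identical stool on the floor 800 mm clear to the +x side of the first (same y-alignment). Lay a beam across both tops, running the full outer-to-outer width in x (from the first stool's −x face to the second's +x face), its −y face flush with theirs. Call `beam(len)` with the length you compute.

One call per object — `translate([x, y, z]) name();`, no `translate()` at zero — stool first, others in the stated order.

stool();
translate([1100, 0, 0]) stool();
translate([0, 0, 407]) beam(1400);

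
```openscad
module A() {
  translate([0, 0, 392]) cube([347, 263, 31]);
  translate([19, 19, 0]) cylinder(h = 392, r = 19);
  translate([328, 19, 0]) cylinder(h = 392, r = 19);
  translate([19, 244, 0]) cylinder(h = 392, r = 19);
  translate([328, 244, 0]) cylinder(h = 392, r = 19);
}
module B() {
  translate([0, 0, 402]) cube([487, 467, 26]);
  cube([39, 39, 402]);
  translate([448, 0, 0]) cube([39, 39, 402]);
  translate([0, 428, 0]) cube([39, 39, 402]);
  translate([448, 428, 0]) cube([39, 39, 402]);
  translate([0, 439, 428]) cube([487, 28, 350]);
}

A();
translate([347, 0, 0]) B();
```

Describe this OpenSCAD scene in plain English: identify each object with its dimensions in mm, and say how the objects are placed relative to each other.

A is a four-legged stool. The seat is 347×263 mm, 31 mm thick, top at z = 423 mm. It stands on four round legs, each 38 mm in diameter, from z = 0 to the seat underside, each leg's axis is inset half a diameter from the nearest pair of seat edges (so the leg's bounding box is flush with the corner).

B is a chair: 487×467 mm seat, 26 mm thick, top at z = 428 mm, on four 39 mm square corner legs flush with the seat edges. A 28 mm thick backrest slab spans the full seat width, extending 350 mm above the seat top, its back face flush with the seat's +y edge.

The chair is against the stool's +x side, with their −y faces flush.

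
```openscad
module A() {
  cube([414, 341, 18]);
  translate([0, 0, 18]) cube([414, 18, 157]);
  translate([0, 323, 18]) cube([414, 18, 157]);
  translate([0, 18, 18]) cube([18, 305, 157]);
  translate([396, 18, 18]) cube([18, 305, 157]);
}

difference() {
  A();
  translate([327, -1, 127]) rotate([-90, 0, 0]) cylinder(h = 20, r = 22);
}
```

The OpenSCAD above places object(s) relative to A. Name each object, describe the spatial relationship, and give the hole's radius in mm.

A is an open box. The open box has a circular hole through its front wall. The hole's radius is 22 mm.

The subtracted cylinder has r = 22 mm.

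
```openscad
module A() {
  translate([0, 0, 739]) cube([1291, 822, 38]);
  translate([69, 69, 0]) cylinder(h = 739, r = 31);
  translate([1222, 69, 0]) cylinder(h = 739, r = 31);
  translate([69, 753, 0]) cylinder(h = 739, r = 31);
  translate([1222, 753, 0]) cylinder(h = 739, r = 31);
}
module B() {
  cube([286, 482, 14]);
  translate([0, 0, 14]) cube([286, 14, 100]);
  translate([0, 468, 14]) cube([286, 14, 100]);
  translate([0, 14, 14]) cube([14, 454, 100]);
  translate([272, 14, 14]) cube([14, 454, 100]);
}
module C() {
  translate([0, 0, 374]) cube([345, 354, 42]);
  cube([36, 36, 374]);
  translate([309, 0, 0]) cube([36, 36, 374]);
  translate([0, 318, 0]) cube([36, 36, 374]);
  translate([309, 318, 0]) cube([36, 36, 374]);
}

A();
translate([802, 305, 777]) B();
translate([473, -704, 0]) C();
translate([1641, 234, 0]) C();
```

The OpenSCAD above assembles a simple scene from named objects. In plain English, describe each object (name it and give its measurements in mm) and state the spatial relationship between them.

A is a table with a 1291×822 mm rectangular top, 38 mm thick, top surface at z = 777 mm, supported by four round legs of 62 mm diameter, each leg's bounding box inset 38 mm from the nearest pair of top edges, running from the floor.

B is an open storage box with external size 286×482×114 mm and wall thickness 14 mm (the base is also 14 mm thick). The base covers the whole footprint; the four walls stand on the base, with the y-facing walls full-width and the x-facing walls fitting between their inner faces.

C is a four-legged stool. The seat is 345×354 mm, 42 mm thick, top at z = 416 mm. It stands on four square legs, each 36×36 mm in cross-section, from z = 0 to the seat underside, each flush with a corner of the seat.

The open box is on top of the table. Two stools sit around the table at the −y, +x sides.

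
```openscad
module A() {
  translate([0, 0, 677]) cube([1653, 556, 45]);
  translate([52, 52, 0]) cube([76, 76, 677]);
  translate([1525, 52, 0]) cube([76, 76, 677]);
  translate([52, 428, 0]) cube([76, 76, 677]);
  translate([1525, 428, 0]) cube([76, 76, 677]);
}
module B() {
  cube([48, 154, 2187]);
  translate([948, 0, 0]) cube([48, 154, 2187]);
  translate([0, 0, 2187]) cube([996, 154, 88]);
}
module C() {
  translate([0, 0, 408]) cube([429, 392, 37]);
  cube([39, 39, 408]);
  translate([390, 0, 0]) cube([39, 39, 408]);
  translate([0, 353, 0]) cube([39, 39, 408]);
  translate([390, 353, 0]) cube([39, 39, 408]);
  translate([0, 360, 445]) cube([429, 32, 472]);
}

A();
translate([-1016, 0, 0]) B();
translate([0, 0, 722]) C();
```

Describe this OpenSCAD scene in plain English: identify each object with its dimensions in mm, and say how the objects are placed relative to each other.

A is a table with a 1653×556 mm rectangular top, 45 mm thick, top surface at z = 722 mm, supported by four 76×76 mm square legs, each inset 52 mm from the nearest pair of top edges, running from the floor.

B is a rectangular door frame: two vertical jambs of 48×154 mm section, 2187 mm tall, with a clear opening 900 mm wide between their inner faces. A header 88 mm tall and 154 mm deep lies on top of the jambs and spans the full outside width.

C is a chair: 429×392 mm seat, 37 mm thick, top at z = 445 mm, on four 39 mm square corner legs flush with the seat edges. A 32 mm thick backrest slab spans the full seat width, extending 472 mm above the seat top, its back face flush with the seat's +y edge.

The door frame is on the floor beside the table on its −x side. The chair is on top of the table.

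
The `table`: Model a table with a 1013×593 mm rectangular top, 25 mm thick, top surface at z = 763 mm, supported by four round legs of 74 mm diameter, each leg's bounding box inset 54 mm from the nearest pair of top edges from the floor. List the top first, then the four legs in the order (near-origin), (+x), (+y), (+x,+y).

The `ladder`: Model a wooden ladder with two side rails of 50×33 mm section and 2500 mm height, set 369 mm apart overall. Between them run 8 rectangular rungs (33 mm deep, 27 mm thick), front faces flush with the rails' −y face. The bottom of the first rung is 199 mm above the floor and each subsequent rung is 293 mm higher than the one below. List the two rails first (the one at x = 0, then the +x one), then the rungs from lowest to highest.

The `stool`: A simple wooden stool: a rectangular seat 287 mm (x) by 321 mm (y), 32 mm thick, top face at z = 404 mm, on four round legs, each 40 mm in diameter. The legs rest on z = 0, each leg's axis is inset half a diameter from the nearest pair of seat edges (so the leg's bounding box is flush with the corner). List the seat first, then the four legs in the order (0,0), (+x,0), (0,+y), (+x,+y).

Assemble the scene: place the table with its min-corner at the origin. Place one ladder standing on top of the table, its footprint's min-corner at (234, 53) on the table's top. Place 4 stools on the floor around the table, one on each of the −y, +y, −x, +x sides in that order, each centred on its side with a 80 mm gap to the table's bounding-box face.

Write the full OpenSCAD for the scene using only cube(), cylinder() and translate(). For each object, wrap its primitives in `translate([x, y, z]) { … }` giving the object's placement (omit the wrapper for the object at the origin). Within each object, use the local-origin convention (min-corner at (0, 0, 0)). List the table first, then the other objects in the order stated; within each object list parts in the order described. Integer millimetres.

translate([0, 0, 738]) cube([1013, 593, 25]);
translate([91, 91, 0]) cylinder(h = 738, r = 37);
translate([922, 91, 0]) cylinder(h = 738, r = 37);
translate([91, 502, 0]) cylinder(h = 738, r = 37);
translate([922, 502, 0]) cylinder(h = 738, r = 37);
translate([234, 53, 763]) {
  cube([50, 33, 2500]);
  translate([319, 0, 0]) cube([50, 33, 2500]);
  translate([50, 0, 199]) cube([269, 33, 27]);
  translate([50, 0, 492]) cube([269, 33, 27]);
  translate([50, 0, 785]) cube([269, 33, 27]);
  translate([50, 0, 1078]) cube([269, 33, 27]);
  translate([50, 0, 1371]) cube([269, 33, 27]);
  translate([50, 0, 1664]) cube([269, 33, 27]);
  translate([50, 0, 1957]) cube([269, 33, 27]);
  translate([50, 0, 2250]) cube([269, 33, 27]);
}
translate([363, -401, 0]) {
  translate([0, 0, 372]) cube([287, 321, 32]);
  translate([20, 20, 0]) cylinder(h = 372, r = 20);
  translate([267, 20, 0]) cylinder(h = 372, r = 20);
  translate([20, 301, 0]) cylinder(h = 372, r = 20);
  translate([267, 301, 0]) cylinder(h = 372, r = 20);
}
translate([363, 673, 0]) {
  translate([0, 0, 372]) cube([287, 321, 32]);
  translate([20, 20, 0]) cylinder(h = 372, r = 20);
  translate([267, 20, 0]) cylinder(h = 372, r = 20);
  translate([20, 301, 0]) cylinder(h = 372, r = 20);
  translate([267, 301, 0]) cylinder(h = 372, r = 20);
}
translate([-367, 136, 0]) {
  translate([0, 0, 372]) cube([287, 321, 32]);
  translate([20, 20, 0]) cylinder(h = 372, r = 20);
  translate([267, 20, 0]) cylinder(h = 372, r = 20);
  translate([20, 301, 0]) cylinder(h = 372, r = 20);
  translate([267, 301, 0]) cylinder(h = 372, r = 20);
}
translate([1093, 136, 0]) {
  translate([0, 0, 372]) cube([287, 321, 32]);
  translate([20, 20, 0]) cylinder(h = 372, r = 20);
  translate([267, 20, 0]) cylinder(h = 372, r = 20);
  translate([20, 301, 0]) cylinder(h = 372, r = 20);
  translate([267, 301, 0]) cylinder(h = 372, r = 20);
}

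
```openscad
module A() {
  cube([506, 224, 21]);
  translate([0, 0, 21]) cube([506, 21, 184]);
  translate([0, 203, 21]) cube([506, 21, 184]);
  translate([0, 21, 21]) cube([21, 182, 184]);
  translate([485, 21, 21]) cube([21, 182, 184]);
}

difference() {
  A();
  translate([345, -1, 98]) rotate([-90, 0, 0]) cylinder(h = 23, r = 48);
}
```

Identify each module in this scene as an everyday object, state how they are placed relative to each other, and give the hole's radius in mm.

A is an open box. The open box has a circular hole through its front wall. The hole's radius is 48 mm.

The subtracted cylinder has r = 48 mm.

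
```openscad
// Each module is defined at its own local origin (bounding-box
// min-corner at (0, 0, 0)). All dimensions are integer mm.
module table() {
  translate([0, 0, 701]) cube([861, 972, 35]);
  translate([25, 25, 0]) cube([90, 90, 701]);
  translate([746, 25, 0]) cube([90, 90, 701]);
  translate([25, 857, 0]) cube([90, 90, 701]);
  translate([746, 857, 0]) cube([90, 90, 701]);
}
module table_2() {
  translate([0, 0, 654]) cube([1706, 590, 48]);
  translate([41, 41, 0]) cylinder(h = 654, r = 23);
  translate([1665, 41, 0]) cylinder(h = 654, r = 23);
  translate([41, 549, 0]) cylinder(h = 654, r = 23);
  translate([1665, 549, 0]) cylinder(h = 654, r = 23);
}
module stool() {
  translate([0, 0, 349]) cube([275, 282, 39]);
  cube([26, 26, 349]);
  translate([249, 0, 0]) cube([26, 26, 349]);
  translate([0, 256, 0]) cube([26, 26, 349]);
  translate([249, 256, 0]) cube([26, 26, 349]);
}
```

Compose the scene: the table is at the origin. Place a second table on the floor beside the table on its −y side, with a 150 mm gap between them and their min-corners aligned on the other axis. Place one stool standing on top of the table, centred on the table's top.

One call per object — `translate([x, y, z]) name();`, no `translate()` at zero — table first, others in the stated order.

table();
translate([0, -740, 0]) table_2();
translate([293, 345, 736]) stool();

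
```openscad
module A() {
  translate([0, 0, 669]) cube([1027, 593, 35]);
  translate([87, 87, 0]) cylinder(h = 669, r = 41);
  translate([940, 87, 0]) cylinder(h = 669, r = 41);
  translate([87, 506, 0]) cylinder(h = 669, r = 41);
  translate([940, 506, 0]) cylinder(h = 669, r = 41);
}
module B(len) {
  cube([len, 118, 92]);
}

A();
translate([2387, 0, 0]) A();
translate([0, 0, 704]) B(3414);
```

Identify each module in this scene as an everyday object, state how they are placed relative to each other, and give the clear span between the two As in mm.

A is a table. B is a beam. A beam spans the tops of two tables. The clear span between the two tables is 1360 mm.

Second table starts at x = 2387; first ends at x = 1027; clear span = 2387 − 1027 = 1360 mm.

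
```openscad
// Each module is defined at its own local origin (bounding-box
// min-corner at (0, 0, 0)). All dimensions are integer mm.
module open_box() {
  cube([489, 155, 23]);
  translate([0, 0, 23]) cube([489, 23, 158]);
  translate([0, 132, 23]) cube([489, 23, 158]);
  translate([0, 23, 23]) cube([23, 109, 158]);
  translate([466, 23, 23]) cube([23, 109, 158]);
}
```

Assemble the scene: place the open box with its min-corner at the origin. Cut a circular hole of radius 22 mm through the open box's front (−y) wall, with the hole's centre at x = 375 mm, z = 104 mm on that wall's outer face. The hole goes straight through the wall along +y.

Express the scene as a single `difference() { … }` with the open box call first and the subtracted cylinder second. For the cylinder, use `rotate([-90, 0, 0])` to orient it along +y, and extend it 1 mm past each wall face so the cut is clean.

difference() {
  open_box();
  translate([375, -1, 104]) rotate([-90, 0, 0]) cylinder(h = 25, r = 22);
}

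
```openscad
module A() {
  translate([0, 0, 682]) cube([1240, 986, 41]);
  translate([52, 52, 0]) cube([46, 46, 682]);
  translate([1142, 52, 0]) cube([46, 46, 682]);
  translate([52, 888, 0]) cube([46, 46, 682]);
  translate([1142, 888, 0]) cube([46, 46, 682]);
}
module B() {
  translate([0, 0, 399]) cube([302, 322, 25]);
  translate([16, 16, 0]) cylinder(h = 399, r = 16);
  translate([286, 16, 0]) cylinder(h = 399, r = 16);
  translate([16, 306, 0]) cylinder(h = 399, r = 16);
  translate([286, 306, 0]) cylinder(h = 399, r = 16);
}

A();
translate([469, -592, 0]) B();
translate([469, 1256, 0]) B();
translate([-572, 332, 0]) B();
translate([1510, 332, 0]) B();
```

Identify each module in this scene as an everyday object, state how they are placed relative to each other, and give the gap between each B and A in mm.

A is a table. B is a stool. Four stools sit around the table at the −y, +y, −x, +x sides. The gap between each stool and the table is 270 mm.

Each stool's nearest face is 270 mm from the table's bounding box.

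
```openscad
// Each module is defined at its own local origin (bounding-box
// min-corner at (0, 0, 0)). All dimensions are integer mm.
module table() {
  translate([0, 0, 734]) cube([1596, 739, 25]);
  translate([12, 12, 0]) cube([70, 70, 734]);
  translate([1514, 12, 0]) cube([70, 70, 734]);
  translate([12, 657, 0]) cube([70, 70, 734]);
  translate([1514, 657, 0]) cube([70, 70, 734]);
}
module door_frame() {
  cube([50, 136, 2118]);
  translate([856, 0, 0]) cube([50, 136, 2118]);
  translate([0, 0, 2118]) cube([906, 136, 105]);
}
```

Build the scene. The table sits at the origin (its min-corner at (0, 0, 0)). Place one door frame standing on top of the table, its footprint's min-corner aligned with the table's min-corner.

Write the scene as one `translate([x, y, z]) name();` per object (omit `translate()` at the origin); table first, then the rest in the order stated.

table();
translate([0, 0, 759]) door_frame();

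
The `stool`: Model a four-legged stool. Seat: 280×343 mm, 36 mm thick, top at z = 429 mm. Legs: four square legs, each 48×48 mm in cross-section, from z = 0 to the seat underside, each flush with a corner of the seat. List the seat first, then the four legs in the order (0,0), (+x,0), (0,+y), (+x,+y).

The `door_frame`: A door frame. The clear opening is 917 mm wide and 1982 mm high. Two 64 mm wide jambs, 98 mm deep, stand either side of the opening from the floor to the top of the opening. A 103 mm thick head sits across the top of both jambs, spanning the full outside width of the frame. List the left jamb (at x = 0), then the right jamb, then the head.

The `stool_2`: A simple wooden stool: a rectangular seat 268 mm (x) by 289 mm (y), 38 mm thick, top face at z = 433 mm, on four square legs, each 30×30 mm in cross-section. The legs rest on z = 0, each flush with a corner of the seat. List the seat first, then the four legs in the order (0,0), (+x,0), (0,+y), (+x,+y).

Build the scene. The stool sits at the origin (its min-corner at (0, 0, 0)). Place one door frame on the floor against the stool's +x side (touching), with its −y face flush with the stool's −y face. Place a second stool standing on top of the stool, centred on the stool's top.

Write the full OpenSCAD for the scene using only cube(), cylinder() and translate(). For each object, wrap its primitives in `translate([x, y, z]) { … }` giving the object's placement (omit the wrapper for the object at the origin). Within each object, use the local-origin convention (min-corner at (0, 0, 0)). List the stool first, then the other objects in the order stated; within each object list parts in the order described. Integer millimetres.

translate([0, 0, 393]) cube([280, 343, 36]);
cube([48, 48, 393]);
translate([232, 0, 0]) cube([48, 48, 393]);
translate([0, 295, 0]) cube([48, 48, 393]);
translate([232, 295, 0]) cube([48, 48, 393]);
translate([280, 0, 0]) {
  cube([64, 98, 1982]);
  translate([981, 0, 0]) cube([64, 98, 1982]);
  translate([0, 0, 1982]) cube([1045, 98, 103]);
}
translate([6, 27, 429]) {
  translate([0, 0, 395]) cube([268, 289, 38]);
  cube([30, 30, 395]);
  translate([238, 0, 0]) cube([30, 30, 395]);
  translate([0, 259, 0]) cube([30, 30, 395]);
  translate([238, 259, 0]) cube([30, 30, 395]);
}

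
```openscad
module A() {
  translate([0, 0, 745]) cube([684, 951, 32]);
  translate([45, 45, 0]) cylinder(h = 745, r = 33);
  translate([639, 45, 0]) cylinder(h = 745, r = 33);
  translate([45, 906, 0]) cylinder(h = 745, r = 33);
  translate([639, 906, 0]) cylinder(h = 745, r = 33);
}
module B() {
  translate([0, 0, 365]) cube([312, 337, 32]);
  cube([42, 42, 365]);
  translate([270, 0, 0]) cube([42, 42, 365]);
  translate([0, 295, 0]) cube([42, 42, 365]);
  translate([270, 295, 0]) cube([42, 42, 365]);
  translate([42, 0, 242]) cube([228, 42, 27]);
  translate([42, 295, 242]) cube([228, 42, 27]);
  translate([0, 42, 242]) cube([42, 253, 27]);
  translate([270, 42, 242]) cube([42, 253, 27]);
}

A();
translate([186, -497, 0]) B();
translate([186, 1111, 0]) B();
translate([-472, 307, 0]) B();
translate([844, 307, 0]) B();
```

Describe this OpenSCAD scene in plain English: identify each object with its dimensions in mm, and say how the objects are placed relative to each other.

A is a table: top 684 mm (x) × 951 mm (y), 32 mm thick, upper face at z = 777 mm, on four round legs of 66 mm diameter, each leg's bounding box inset 12 mm from the nearest pair of top edges, running from z = 0 to the bottom of the top.

B is a simple wooden stool: a rectangular seat 312 mm (x) by 337 mm (y), 32 mm thick, top face at z = 397 mm, on four square legs, each 42×42 mm in cross-section. The legs rest on z = 0, each flush with a corner of the seat. Four stretchers, 42 mm wide and 27 mm tall, connect adjacent legs with their undersides at z = 242 mm, each running between the inner faces of the legs it joins and aligned with the legs' outer faces on the other axis.

Four stools sit around the table at the −y, +y, −x, +x sides.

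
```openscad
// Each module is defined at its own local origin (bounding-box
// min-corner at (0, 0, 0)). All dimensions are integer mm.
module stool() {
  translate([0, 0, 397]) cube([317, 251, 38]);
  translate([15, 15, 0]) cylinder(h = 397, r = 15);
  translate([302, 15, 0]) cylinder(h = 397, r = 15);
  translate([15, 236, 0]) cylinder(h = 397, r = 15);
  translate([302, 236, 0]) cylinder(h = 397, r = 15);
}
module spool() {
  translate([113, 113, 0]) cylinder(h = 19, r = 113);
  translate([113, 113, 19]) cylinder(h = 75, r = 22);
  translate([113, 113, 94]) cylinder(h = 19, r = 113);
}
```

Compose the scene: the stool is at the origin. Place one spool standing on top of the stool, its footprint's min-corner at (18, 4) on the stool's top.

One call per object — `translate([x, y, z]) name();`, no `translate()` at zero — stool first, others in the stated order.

stool();
translate([18, 4, 435]) spool();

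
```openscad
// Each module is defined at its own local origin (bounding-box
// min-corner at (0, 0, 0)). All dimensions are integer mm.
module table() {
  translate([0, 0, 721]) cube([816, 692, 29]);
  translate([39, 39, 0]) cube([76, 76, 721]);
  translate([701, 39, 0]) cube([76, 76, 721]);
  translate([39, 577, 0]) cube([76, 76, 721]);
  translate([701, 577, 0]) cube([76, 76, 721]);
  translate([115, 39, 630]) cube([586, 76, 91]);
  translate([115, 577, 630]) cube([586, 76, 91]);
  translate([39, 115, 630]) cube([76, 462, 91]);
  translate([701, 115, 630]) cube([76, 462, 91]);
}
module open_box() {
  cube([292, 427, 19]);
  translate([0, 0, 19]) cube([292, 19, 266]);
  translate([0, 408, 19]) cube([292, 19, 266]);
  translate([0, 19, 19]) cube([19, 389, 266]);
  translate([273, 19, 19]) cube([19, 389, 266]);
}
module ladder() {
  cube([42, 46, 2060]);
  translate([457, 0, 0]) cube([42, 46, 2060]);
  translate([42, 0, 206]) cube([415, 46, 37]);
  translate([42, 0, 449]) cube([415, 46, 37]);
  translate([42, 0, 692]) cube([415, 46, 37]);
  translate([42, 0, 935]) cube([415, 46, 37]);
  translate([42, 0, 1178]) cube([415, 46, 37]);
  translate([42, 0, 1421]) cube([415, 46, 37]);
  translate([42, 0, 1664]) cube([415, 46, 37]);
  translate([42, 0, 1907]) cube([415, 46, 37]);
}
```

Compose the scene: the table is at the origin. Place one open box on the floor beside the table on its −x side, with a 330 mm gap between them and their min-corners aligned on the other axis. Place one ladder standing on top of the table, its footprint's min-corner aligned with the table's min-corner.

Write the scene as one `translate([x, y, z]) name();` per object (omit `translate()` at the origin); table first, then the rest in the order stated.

table();
translate([-622, 0, 0]) open_box();
translate([0, 0, 750]) ladder();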